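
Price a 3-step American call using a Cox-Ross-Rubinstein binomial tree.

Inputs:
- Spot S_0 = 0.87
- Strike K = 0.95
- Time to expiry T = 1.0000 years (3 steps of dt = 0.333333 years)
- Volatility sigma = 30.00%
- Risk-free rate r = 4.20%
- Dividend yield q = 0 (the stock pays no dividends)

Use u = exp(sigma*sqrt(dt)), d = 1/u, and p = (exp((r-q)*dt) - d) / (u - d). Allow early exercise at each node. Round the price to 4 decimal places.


dt = T/N = 0.333333
u = exp(sigma*sqrt(dt)) = 1.189110; d = 1/u = 0.840965
p = (exp((r-q)*dt) - d) / (u - d) = 0.497303
Discount per step: exp(-r*dt) = 0.986098
Stock lattice S(k, i) with i counting down-moves:
  k=0: S(0,0) = 0.8700
  k=1: S(1,0) = 1.0345; S(1,1) = 0.7316
  k=2: S(2,0) = 1.2302; S(2,1) = 0.8700; S(2,2) = 0.6153
  k=3: S(3,0) = 1.4628; S(3,1) = 1.0345; S(3,2) = 0.7316; S(3,3) = 0.5174
Terminal payoffs V(N, i) = max(S_T - K, 0):
  V(3,0) = 0.512801; V(3,1) = 0.084526; V(3,2) = 0.000000; V(3,3) = 0.000000
Backward induction: V(k, i) = exp(-r*dt) * [p * V(k+1, i) + (1-p) * V(k+1, i+1)]; then take max(V_cont, immediate exercise) for American.
  V(2,0) = exp(-r*dt) * [p*0.512801 + (1-p)*0.084526] = 0.293372; exercise = 0.280165; V(2,0) = max -> 0.293372
  V(2,1) = exp(-r*dt) * [p*0.084526 + (1-p)*0.000000] = 0.041450; exercise = 0.000000; V(2,1) = max -> 0.041450
  V(2,2) = exp(-r*dt) * [p*0.000000 + (1-p)*0.000000] = 0.000000; exercise = 0.000000; V(2,2) = max -> 0.000000
  V(1,0) = exp(-r*dt) * [p*0.293372 + (1-p)*0.041450] = 0.164414; exercise = 0.084526; V(1,0) = max -> 0.164414
  V(1,1) = exp(-r*dt) * [p*0.041450 + (1-p)*0.000000] = 0.020327; exercise = 0.000000; V(1,1) = max -> 0.020327
  V(0,0) = exp(-r*dt) * [p*0.164414 + (1-p)*0.020327] = 0.090703; exercise = 0.000000; V(0,0) = max -> 0.090703

Answer: Price = V(0,0) = 0.0907


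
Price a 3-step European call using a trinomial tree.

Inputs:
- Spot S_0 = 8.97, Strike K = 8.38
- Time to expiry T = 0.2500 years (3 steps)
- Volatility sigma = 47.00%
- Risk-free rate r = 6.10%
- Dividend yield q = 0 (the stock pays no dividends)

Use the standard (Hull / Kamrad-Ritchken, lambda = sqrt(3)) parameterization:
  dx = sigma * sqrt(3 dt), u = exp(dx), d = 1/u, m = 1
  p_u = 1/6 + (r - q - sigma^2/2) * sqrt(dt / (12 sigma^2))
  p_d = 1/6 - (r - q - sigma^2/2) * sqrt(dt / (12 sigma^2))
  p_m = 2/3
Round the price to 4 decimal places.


Answer: Price = V(0,0) = 1.2211

Derivation:
dt = T/N = 0.083333; dx = sigma*sqrt(3*dt) = 0.235000
u = exp(dx) = 1.264909; d = 1/u = 0.790571
p_u = 0.157899, p_m = 0.666667, p_d = 0.175434
Discount per step: exp(-r*dt) = 0.994930
Stock lattice S(k, j) with j the centered position index:
  k=0: S(0,+0) = 8.9700
  k=1: S(1,-1) = 7.0914; S(1,+0) = 8.9700; S(1,+1) = 11.3462
  k=2: S(2,-2) = 5.6063; S(2,-1) = 7.0914; S(2,+0) = 8.9700; S(2,+1) = 11.3462; S(2,+2) = 14.3519
  k=3: S(3,-3) = 4.4322; S(3,-2) = 5.6063; S(3,-1) = 7.0914; S(3,+0) = 8.9700; S(3,+1) = 11.3462; S(3,+2) = 14.3519; S(3,+3) = 18.1539
Terminal payoffs V(N, j) = max(S_T - K, 0):
  V(3,-3) = 0.000000; V(3,-2) = 0.000000; V(3,-1) = 0.000000; V(3,+0) = 0.590000; V(3,+1) = 2.966232; V(3,+2) = 5.971948; V(3,+3) = 9.773905
Backward induction: V(k, j) = exp(-r*dt) * [p_u * V(k+1, j+1) + p_m * V(k+1, j) + p_d * V(k+1, j-1)]
  V(2,-2) = exp(-r*dt) * [p_u*0.000000 + p_m*0.000000 + p_d*0.000000] = 0.000000
  V(2,-1) = exp(-r*dt) * [p_u*0.590000 + p_m*0.000000 + p_d*0.000000] = 0.092688
  V(2,+0) = exp(-r*dt) * [p_u*2.966232 + p_m*0.590000 + p_d*0.000000] = 0.857329
  V(2,+1) = exp(-r*dt) * [p_u*5.971948 + p_m*2.966232 + p_d*0.590000] = 3.008626
  V(2,+2) = exp(-r*dt) * [p_u*9.773905 + p_m*5.971948 + p_d*2.966232] = 6.014316
  V(1,-1) = exp(-r*dt) * [p_u*0.857329 + p_m*0.092688 + p_d*0.000000] = 0.196164
  V(1,+0) = exp(-r*dt) * [p_u*3.008626 + p_m*0.857329 + p_d*0.092688] = 1.057483
  V(1,+1) = exp(-r*dt) * [p_u*6.014316 + p_m*3.008626 + p_d*0.857329] = 3.090062
  V(0,+0) = exp(-r*dt) * [p_u*3.090062 + p_m*1.057483 + p_d*0.196164] = 1.221097


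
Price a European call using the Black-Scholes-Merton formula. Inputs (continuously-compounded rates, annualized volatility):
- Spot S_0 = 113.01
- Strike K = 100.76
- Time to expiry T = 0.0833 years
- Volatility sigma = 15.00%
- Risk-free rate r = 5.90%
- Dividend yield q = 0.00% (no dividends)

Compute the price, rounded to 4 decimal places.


d1 = (ln(S/K) + (r - q + 0.5*sigma^2) * T) / (sigma * sqrt(T)) = 2.78538731
d2 = d1 - sigma * sqrt(T) = 2.74209470
exp(-rT) = 0.99509736; exp(-qT) = 1.00000000
C = S_0 * exp(-qT) * N(d1) - K * exp(-rT) * N(d2)
N(d1) = 0.99732681; N(d2) = 0.99694756
C = 113.0100 * 1.00000000 * 0.99732681 - 100.7600 * 0.99509736 * 0.99694756 = 12.7479

Answer: Price = 12.7479


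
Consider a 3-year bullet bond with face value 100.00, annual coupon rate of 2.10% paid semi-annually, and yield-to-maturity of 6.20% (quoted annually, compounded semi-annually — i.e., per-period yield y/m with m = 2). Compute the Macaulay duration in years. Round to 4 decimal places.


Answer: Macaulay duration = 2.9175 years

Derivation:
Coupon per period c = face * coupon_rate / m = 1.050000
Periods per year m = 2; per-period yield y/m = 0.031000
Number of cashflows N = 6
Cashflows (t years, CF_t, discount factor 1/(1+y/m)^(m*t), PV):
  t = 0.5000: CF_t = 1.050000, DF = 0.969932, PV = 1.018429
  t = 1.0000: CF_t = 1.050000, DF = 0.940768, PV = 0.987807
  t = 1.5000: CF_t = 1.050000, DF = 0.912481, PV = 0.958105
  t = 2.0000: CF_t = 1.050000, DF = 0.885045, PV = 0.929297
  t = 2.5000: CF_t = 1.050000, DF = 0.858434, PV = 0.901355
  t = 3.0000: CF_t = 101.050000, DF = 0.832622, PV = 84.136478
Price P = sum_t PV_t = 88.931471
Macaulay numerator sum_t t * PV_t:
  t * PV_t at t = 0.5000: 0.509214
  t * PV_t at t = 1.0000: 0.987807
  t * PV_t at t = 1.5000: 1.437158
  t * PV_t at t = 2.0000: 1.858594
  t * PV_t at t = 2.5000: 2.253388
  t * PV_t at t = 3.0000: 252.409433
Macaulay duration D = (sum_t t * PV_t) / P = 259.455594 / 88.931471 = 2.917478


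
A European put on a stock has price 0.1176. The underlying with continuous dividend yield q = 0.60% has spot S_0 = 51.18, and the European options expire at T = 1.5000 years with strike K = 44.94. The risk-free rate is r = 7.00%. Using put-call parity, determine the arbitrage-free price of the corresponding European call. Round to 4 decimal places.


Answer: Call price = 10.3785

Derivation:
Put-call parity: C - P = S_0 * exp(-qT) - K * exp(-rT).
S_0 * exp(-qT) = 51.1800 * 0.99104038 = 50.72144659
K * exp(-rT) = 44.9400 * 0.90032452 = 40.46058405
C = P + S*exp(-qT) - K*exp(-rT)
C = 0.1176 + 50.72144659 - 40.46058405 = 10.3785


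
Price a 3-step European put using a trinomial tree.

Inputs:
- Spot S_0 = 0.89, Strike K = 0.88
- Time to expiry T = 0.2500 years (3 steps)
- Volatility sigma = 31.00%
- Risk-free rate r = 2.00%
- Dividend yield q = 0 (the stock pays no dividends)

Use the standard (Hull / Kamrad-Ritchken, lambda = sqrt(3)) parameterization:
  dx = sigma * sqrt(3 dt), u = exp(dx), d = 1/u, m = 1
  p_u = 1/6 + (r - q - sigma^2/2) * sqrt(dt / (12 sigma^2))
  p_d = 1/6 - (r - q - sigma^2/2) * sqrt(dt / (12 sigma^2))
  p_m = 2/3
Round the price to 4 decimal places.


dt = T/N = 0.083333; dx = sigma*sqrt(3*dt) = 0.155000
u = exp(dx) = 1.167658; d = 1/u = 0.856415
p_u = 0.159126, p_m = 0.666667, p_d = 0.174207
Discount per step: exp(-r*dt) = 0.998335
Stock lattice S(k, j) with j the centered position index:
  k=0: S(0,+0) = 0.8900
  k=1: S(1,-1) = 0.7622; S(1,+0) = 0.8900; S(1,+1) = 1.0392
  k=2: S(2,-2) = 0.6528; S(2,-1) = 0.7622; S(2,+0) = 0.8900; S(2,+1) = 1.0392; S(2,+2) = 1.2134
  k=3: S(3,-3) = 0.5590; S(3,-2) = 0.6528; S(3,-1) = 0.7622; S(3,+0) = 0.8900; S(3,+1) = 1.0392; S(3,+2) = 1.2134; S(3,+3) = 1.4169
Terminal payoffs V(N, j) = max(K - S_T, 0):
  V(3,-3) = 0.320960; V(3,-2) = 0.227232; V(3,-1) = 0.117790; V(3,+0) = 0.000000; V(3,+1) = 0.000000; V(3,+2) = 0.000000; V(3,+3) = 0.000000
Backward induction: V(k, j) = exp(-r*dt) * [p_u * V(k+1, j+1) + p_m * V(k+1, j) + p_d * V(k+1, j-1)]
  V(2,-2) = exp(-r*dt) * [p_u*0.117790 + p_m*0.227232 + p_d*0.320960] = 0.225769
  V(2,-1) = exp(-r*dt) * [p_u*0.000000 + p_m*0.117790 + p_d*0.227232] = 0.117916
  V(2,+0) = exp(-r*dt) * [p_u*0.000000 + p_m*0.000000 + p_d*0.117790] = 0.020486
  V(2,+1) = exp(-r*dt) * [p_u*0.000000 + p_m*0.000000 + p_d*0.000000] = 0.000000
  V(2,+2) = exp(-r*dt) * [p_u*0.000000 + p_m*0.000000 + p_d*0.000000] = 0.000000
  V(1,-1) = exp(-r*dt) * [p_u*0.020486 + p_m*0.117916 + p_d*0.225769] = 0.120999
  V(1,+0) = exp(-r*dt) * [p_u*0.000000 + p_m*0.020486 + p_d*0.117916] = 0.034142
  V(1,+1) = exp(-r*dt) * [p_u*0.000000 + p_m*0.000000 + p_d*0.020486] = 0.003563
  V(0,+0) = exp(-r*dt) * [p_u*0.003563 + p_m*0.034142 + p_d*0.120999] = 0.044333

Answer: Price = V(0,0) = 0.0443


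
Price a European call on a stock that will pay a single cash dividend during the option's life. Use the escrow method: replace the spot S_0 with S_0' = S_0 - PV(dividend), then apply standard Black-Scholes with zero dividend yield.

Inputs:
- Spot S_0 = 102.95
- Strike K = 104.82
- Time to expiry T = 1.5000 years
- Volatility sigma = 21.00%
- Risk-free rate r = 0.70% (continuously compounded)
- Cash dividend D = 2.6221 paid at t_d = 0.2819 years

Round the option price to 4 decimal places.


PV(D) = D * exp(-r * t_d) = 2.6221 * 0.99802865 = 2.61693091
S_0' = S_0 - PV(D) = 102.9500 - 2.61693091 = 100.33306909
d1 = (ln(S_0'/K) + (r + sigma^2/2)*T) / (sigma*sqrt(T)) = -0.00067750
d2 = d1 - sigma*sqrt(T) = -0.25787392
exp(-rT) = 0.98955493
N(d1) = 0.49972972; N(d2) = 0.39825210
C = S_0' * N(d1) - K * exp(-rT) * N(d2) = 100.33306909 * 0.49972972 - 104.8200 * 0.98955493 * 0.39825210 = 8.8307

Answer: Price = 8.8307


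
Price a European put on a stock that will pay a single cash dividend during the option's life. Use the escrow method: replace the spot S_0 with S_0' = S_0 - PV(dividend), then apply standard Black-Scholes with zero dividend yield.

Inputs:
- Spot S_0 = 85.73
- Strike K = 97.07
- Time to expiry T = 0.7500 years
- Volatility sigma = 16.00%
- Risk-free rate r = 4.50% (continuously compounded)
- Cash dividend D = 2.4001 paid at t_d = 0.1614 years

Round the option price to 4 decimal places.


PV(D) = D * exp(-r * t_d) = 2.4001 * 0.99276331 = 2.38273122
S_0' = S_0 - PV(D) = 85.7300 - 2.38273122 = 83.34726878
d1 = (ln(S_0'/K) + (r + sigma^2/2)*T) / (sigma*sqrt(T)) = -0.78711986
d2 = d1 - sigma*sqrt(T) = -0.92568393
exp(-rT) = 0.96681318
N(-d1) = 0.78439415; N(-d2) = 0.82269487
P = K * exp(-rT) * N(-d2) - S_0' * N(-d1) = 97.0700 * 0.96681318 * 0.82269487 - 83.34726878 * 0.78439415 = 11.8316

Answer: Price = 11.8316


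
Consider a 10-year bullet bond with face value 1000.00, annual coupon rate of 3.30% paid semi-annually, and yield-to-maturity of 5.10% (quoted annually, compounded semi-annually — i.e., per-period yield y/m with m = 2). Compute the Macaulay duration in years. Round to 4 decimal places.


Answer: Macaulay duration = 8.4625 years

Derivation:
Coupon per period c = face * coupon_rate / m = 16.500000
Periods per year m = 2; per-period yield y/m = 0.025500
Number of cashflows N = 20
Cashflows (t years, CF_t, discount factor 1/(1+y/m)^(m*t), PV):
  t = 0.5000: CF_t = 16.500000, DF = 0.975134, PV = 16.089712
  t = 1.0000: CF_t = 16.500000, DF = 0.950886, PV = 15.689627
  t = 1.5000: CF_t = 16.500000, DF = 0.927242, PV = 15.299490
  t = 2.0000: CF_t = 16.500000, DF = 0.904185, PV = 14.919054
  t = 2.5000: CF_t = 16.500000, DF = 0.881702, PV = 14.548078
  t = 3.0000: CF_t = 16.500000, DF = 0.859777, PV = 14.186327
  t = 3.5000: CF_t = 16.500000, DF = 0.838398, PV = 13.833571
  t = 4.0000: CF_t = 16.500000, DF = 0.817551, PV = 13.489586
  t = 4.5000: CF_t = 16.500000, DF = 0.797222, PV = 13.154155
  t = 5.0000: CF_t = 16.500000, DF = 0.777398, PV = 12.827065
  t = 5.5000: CF_t = 16.500000, DF = 0.758067, PV = 12.508108
  t = 6.0000: CF_t = 16.500000, DF = 0.739217, PV = 12.197083
  t = 6.5000: CF_t = 16.500000, DF = 0.720836, PV = 11.893791
  t = 7.0000: CF_t = 16.500000, DF = 0.702912, PV = 11.598041
  t = 7.5000: CF_t = 16.500000, DF = 0.685433, PV = 11.309645
  t = 8.0000: CF_t = 16.500000, DF = 0.668389, PV = 11.028420
  t = 8.5000: CF_t = 16.500000, DF = 0.651769, PV = 10.754188
  t = 9.0000: CF_t = 16.500000, DF = 0.635562, PV = 10.486776
  t = 9.5000: CF_t = 16.500000, DF = 0.619758, PV = 10.226012
  t = 10.0000: CF_t = 1016.500000, DF = 0.604347, PV = 614.319200
Price P = sum_t PV_t = 860.357929
Macaulay numerator sum_t t * PV_t:
  t * PV_t at t = 0.5000: 8.044856
  t * PV_t at t = 1.0000: 15.689627
  t * PV_t at t = 1.5000: 22.949235
  t * PV_t at t = 2.0000: 29.838108
  t * PV_t at t = 2.5000: 36.370195
  t * PV_t at t = 3.0000: 42.558980
  t * PV_t at t = 3.5000: 48.417497
  t * PV_t at t = 4.0000: 53.958345
  t * PV_t at t = 4.5000: 59.193698
  t * PV_t at t = 5.0000: 64.135325
  t * PV_t at t = 5.5000: 68.794596
  t * PV_t at t = 6.0000: 73.182496
  t * PV_t at t = 6.5000: 77.309642
  t * PV_t at t = 7.0000: 81.186287
  t * PV_t at t = 7.5000: 84.822338
  t * PV_t at t = 8.0000: 88.227362
  t * PV_t at t = 8.5000: 91.410602
  t * PV_t at t = 9.0000: 94.380981
  t * PV_t at t = 9.5000: 97.147118
  t * PV_t at t = 10.0000: 6143.191998
Macaulay duration D = (sum_t t * PV_t) / P = 7280.809286 / 860.357929 = 8.462535


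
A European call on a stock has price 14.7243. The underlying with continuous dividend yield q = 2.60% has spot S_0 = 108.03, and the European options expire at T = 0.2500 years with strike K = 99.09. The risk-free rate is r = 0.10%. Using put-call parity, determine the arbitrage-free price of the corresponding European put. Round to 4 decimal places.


Put-call parity: C - P = S_0 * exp(-qT) - K * exp(-rT).
S_0 * exp(-qT) = 108.0300 * 0.99352108 = 107.33008220
K * exp(-rT) = 99.0900 * 0.99975003 = 99.06523060
P = C - S*exp(-qT) + K*exp(-rT)
P = 14.7243 - 107.33008220 + 99.06523060 = 6.4594

Answer: Put price = 6.4594


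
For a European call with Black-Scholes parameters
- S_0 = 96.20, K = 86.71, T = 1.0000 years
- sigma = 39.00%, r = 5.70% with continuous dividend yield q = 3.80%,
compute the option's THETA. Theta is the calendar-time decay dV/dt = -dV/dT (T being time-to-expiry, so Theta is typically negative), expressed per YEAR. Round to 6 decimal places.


Answer: Theta = -6.437501

Derivation:
d1 = 0.5100260007; d2 = 0.1200260007
phi(d1) = 0.3502872335; exp(-qT) = 0.9627129409; exp(-rT) = 0.9445940694
Theta = -S*exp(-qT)*phi(d1)*sigma/(2*sqrt(T)) - r*K*exp(-rT)*N(d2) + q*S*exp(-qT)*N(d1)
N(d1) = 0.6949833769; N(d2) = 0.5477687244; sqrt(T) = 1.0000000000
Term 1 = -96.2000 * 0.9627129409 * 0.3502872335 * 0.3900 / (2 * 1.0000000000) = -6.3260235230
Term 2 = -0.0570 * 86.7100 * 0.9445940694 * 0.5477687244 = -2.5573283222
Term 3 = 0.0380 * 96.2000 * 0.9627129409 * 0.6949833769 = 2.4458504300
Theta = -6.3260235230 + (-2.5573283222) + (2.4458504300) = -6.437501


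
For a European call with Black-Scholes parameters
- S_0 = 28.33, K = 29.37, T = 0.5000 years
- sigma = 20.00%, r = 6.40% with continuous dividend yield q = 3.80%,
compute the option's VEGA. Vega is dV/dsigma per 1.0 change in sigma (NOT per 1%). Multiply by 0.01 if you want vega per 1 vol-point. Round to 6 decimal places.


d1 = -0.0922946273; d2 = -0.2337159836
phi(d1) = 0.3972467391; exp(-qT) = 0.9811793622; exp(-rT) = 0.9685065821
Vega = S * exp(-qT) * phi(d1) * sqrt(T) = 28.3300 * 0.9811793622 * 0.3972467391 * 0.7071067812 = 7.808009

Answer: Vega = 7.808009


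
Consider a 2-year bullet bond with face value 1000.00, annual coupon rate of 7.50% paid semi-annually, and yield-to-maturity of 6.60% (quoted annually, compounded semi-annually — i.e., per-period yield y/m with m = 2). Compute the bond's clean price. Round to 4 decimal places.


Coupon per period c = face * coupon_rate / m = 37.500000
Periods per year m = 2; per-period yield y/m = 0.033000
Number of cashflows N = 4
Cashflows (t years, CF_t, discount factor 1/(1+y/m)^(m*t), PV):
  t = 0.5000: CF_t = 37.500000, DF = 0.968054, PV = 36.302033
  t = 1.0000: CF_t = 37.500000, DF = 0.937129, PV = 35.142336
  t = 1.5000: CF_t = 37.500000, DF = 0.907192, PV = 34.019686
  t = 2.0000: CF_t = 1037.500000, DF = 0.878211, PV = 911.143580
Price P = sum_t PV_t = 1016.607635

Answer: Price = 1016.6076


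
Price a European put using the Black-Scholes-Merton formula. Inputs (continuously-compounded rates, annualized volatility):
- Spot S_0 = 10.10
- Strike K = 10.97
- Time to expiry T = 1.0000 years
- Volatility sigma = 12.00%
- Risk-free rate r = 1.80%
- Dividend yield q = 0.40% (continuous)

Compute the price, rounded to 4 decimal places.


d1 = (ln(S/K) + (r - q + 0.5*sigma^2) * T) / (sigma * sqrt(T)) = -0.51190709
d2 = d1 - sigma * sqrt(T) = -0.63190709
exp(-rT) = 0.98216103; exp(-qT) = 0.99600799
P = K * exp(-rT) * N(-d2) - S_0 * exp(-qT) * N(-d1)
N(-d1) = 0.69564198; N(-d2) = 0.73627620
P = 10.9700 * 0.98216103 * 0.73627620 - 10.1000 * 0.99600799 * 0.69564198 = 0.9349

Answer: Price = 0.9349


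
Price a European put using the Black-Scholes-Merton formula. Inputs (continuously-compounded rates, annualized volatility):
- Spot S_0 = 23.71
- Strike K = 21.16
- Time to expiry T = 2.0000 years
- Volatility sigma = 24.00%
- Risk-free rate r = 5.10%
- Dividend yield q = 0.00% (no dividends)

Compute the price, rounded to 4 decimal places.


d1 = (ln(S/K) + (r - q + 0.5*sigma^2) * T) / (sigma * sqrt(T)) = 0.80546620
d2 = d1 - sigma * sqrt(T) = 0.46605494
exp(-rT) = 0.90302955; exp(-qT) = 1.00000000
P = K * exp(-rT) * N(-d2) - S_0 * exp(-qT) * N(-d1)
N(-d1) = 0.21027535; N(-d2) = 0.32058809
P = 21.1600 * 0.90302955 * 0.32058809 - 23.7100 * 1.00000000 * 0.21027535 = 1.1402

Answer: Price = 1.1402


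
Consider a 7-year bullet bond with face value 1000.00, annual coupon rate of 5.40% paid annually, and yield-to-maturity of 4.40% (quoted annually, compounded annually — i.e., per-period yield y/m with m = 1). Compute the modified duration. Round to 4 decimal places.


Coupon per period c = face * coupon_rate / m = 54.000000
Periods per year m = 1; per-period yield y/m = 0.044000
Number of cashflows N = 7
Cashflows (t years, CF_t, discount factor 1/(1+y/m)^(m*t), PV):
  t = 1.0000: CF_t = 54.000000, DF = 0.957854, PV = 51.724138
  t = 2.0000: CF_t = 54.000000, DF = 0.917485, PV = 49.544193
  t = 3.0000: CF_t = 54.000000, DF = 0.878817, PV = 47.456124
  t = 4.0000: CF_t = 54.000000, DF = 0.841779, PV = 45.456057
  t = 5.0000: CF_t = 54.000000, DF = 0.806302, PV = 43.540285
  t = 6.0000: CF_t = 54.000000, DF = 0.772320, PV = 41.705254
  t = 7.0000: CF_t = 1054.000000, DF = 0.739770, PV = 779.717210
Price P = sum_t PV_t = 1059.143262
First compute Macaulay numerator sum_t t * PV_t:
  t * PV_t at t = 1.0000: 51.724138
  t * PV_t at t = 2.0000: 99.088387
  t * PV_t at t = 3.0000: 142.368372
  t * PV_t at t = 4.0000: 181.824230
  t * PV_t at t = 5.0000: 217.701425
  t * PV_t at t = 6.0000: 250.231522
  t * PV_t at t = 7.0000: 5458.020471
Macaulay duration D = 6400.958545 / 1059.143262 = 6.043525
Modified duration = D / (1 + y/m) = 6.043525 / (1 + 0.044000) = 5.788817

Answer: Modified duration = 5.7888


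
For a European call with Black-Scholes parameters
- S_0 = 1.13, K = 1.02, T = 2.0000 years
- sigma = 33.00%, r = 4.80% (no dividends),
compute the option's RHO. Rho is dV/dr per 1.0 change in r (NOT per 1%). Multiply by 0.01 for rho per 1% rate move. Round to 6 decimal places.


Answer: Rho = 1.067581

Derivation:
d1 = 0.6584985585; d2 = 0.1918080829
phi(d1) = 0.3211815598; exp(-qT) = 1.0000000000; exp(-rT) = 0.9084640161
N(d2) = 0.5760537304
Rho = K*T*exp(-rT)*N(d2) = 1.0200 * 2.0000 * 0.9084640161 * 0.5760537304 = 1.067581


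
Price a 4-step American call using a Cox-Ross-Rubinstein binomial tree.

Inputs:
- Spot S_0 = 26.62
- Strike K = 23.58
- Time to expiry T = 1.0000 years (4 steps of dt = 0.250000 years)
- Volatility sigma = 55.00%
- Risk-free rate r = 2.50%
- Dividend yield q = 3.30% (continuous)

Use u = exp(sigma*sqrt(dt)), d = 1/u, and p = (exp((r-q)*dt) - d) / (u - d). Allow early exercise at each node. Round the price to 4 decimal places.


dt = T/N = 0.250000
u = exp(sigma*sqrt(dt)) = 1.316531; d = 1/u = 0.759572
p = (exp((r-q)*dt) - d) / (u - d) = 0.428093
Discount per step: exp(-r*dt) = 0.993769
Stock lattice S(k, i) with i counting down-moves:
  k=0: S(0,0) = 26.6200
  k=1: S(1,0) = 35.0460; S(1,1) = 20.2198
  k=2: S(2,0) = 46.1392; S(2,1) = 26.6200; S(2,2) = 15.3584
  k=3: S(3,0) = 60.7437; S(3,1) = 35.0460; S(3,2) = 20.2198; S(3,3) = 11.6658
  k=4: S(4,0) = 79.9709; S(4,1) = 46.1392; S(4,2) = 26.6200; S(4,3) = 15.3584; S(4,4) = 8.8610
Terminal payoffs V(N, i) = max(S_T - K, 0):
  V(4,0) = 56.390900; V(4,1) = 22.559195; V(4,2) = 3.040000; V(4,3) = 0.000000; V(4,4) = 0.000000
Backward induction: V(k, i) = exp(-r*dt) * [p * V(k+1, i) + (1-p) * V(k+1, i+1)]; then take max(V_cont, immediate exercise) for American.
  V(3,0) = exp(-r*dt) * [p*56.390900 + (1-p)*22.559195] = 36.811508; exercise = 37.163666; V(3,0) = max -> 37.163666
  V(3,1) = exp(-r*dt) * [p*22.559195 + (1-p)*3.040000] = 11.325021; exercise = 11.466047; V(3,1) = max -> 11.466047
  V(3,2) = exp(-r*dt) * [p*3.040000 + (1-p)*0.000000] = 1.293293; exercise = 0.000000; V(3,2) = max -> 1.293293
  V(3,3) = exp(-r*dt) * [p*0.000000 + (1-p)*0.000000] = 0.000000; exercise = 0.000000; V(3,3) = max -> 0.000000
  V(2,0) = exp(-r*dt) * [p*37.163666 + (1-p)*11.466047] = 22.327028; exercise = 22.559195; V(2,0) = max -> 22.559195
  V(2,1) = exp(-r*dt) * [p*11.466047 + (1-p)*1.293293] = 5.612983; exercise = 3.040000; V(2,1) = max -> 5.612983
  V(2,2) = exp(-r*dt) * [p*1.293293 + (1-p)*0.000000] = 0.550200; exercise = 0.000000; V(2,2) = max -> 0.550200
  V(1,0) = exp(-r*dt) * [p*22.559195 + (1-p)*5.612983] = 12.787361; exercise = 11.466047; V(1,0) = max -> 12.787361
  V(1,1) = exp(-r*dt) * [p*5.612983 + (1-p)*0.550200] = 2.700609; exercise = 0.000000; V(1,1) = max -> 2.700609
  V(0,0) = exp(-r*dt) * [p*12.787361 + (1-p)*2.700609] = 6.974944; exercise = 3.040000; V(0,0) = max -> 6.974944

Answer: Price = V(0,0) = 6.9749


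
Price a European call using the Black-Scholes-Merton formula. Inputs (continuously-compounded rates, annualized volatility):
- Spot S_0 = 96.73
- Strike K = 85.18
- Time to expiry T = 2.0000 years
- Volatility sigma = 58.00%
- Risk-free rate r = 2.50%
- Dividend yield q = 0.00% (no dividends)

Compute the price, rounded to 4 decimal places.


d1 = (ln(S/K) + (r - q + 0.5*sigma^2) * T) / (sigma * sqrt(T)) = 0.62610273
d2 = d1 - sigma * sqrt(T) = -0.19414113
exp(-rT) = 0.95122942; exp(-qT) = 1.00000000
C = S_0 * exp(-qT) * N(d1) - K * exp(-rT) * N(d2)
N(d1) = 0.73437622; N(d2) = 0.42303269
C = 96.7300 * 1.00000000 * 0.73437622 - 85.1800 * 0.95122942 * 0.42303269 = 36.7597

Answer: Price = 36.7597


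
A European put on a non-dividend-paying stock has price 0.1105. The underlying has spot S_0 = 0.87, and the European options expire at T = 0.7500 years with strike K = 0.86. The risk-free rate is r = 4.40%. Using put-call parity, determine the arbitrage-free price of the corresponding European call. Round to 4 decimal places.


Put-call parity: C - P = S_0 * exp(-qT) - K * exp(-rT).
S_0 * exp(-qT) = 0.8700 * 1.00000000 = 0.87000000
K * exp(-rT) = 0.8600 * 0.96753856 = 0.83208316
C = P + S*exp(-qT) - K*exp(-rT)
C = 0.1105 + 0.87000000 - 0.83208316 = 0.1484

Answer: Call price = 0.1484


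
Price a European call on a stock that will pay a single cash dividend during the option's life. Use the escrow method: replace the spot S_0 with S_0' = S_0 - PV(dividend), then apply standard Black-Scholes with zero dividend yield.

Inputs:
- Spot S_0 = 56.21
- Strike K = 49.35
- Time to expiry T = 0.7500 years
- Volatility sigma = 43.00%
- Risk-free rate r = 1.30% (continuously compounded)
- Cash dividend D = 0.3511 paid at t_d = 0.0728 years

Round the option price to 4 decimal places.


PV(D) = D * exp(-r * t_d) = 0.3511 * 0.99905405 = 0.35076788
S_0' = S_0 - PV(D) = 56.2100 - 0.35076788 = 55.85923212
d1 = (ln(S_0'/K) + (r + sigma^2/2)*T) / (sigma*sqrt(T)) = 0.54508457
d2 = d1 - sigma*sqrt(T) = 0.17269365
exp(-rT) = 0.99029738
N(d1) = 0.70715232; N(d2) = 0.56855388
C = S_0' * N(d1) - K * exp(-rT) * N(d2) = 55.85923212 * 0.70715232 - 49.3500 * 0.99029738 * 0.56855388 = 11.7151

Answer: Price = 11.7151


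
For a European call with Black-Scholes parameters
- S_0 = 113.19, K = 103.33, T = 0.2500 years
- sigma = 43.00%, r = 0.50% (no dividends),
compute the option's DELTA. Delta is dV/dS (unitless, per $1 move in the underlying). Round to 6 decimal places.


d1 = 0.5372212671; d2 = 0.3222212671
phi(d1) = 0.3453344614; exp(-qT) = 1.0000000000; exp(-rT) = 0.9987507809
N(d1) = 0.7044426087
Delta = exp(-qT) * N(d1) = 1.0000000000 * 0.7044426087 = 0.704443

Answer: Delta = 0.704443


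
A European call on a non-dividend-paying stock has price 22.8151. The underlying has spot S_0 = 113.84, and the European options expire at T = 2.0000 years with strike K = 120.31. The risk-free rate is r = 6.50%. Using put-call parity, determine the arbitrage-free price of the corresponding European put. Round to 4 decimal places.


Answer: Put price = 14.6188

Derivation:
Put-call parity: C - P = S_0 * exp(-qT) - K * exp(-rT).
S_0 * exp(-qT) = 113.8400 * 1.00000000 = 113.84000000
K * exp(-rT) = 120.3100 * 0.87809543 = 105.64366129
P = C - S*exp(-qT) + K*exp(-rT)
P = 22.8151 - 113.84000000 + 105.64366129 = 14.6188


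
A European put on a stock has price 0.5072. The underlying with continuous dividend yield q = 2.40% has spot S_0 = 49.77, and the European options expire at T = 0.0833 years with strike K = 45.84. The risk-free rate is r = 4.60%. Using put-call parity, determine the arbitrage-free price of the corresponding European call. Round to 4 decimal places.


Put-call parity: C - P = S_0 * exp(-qT) - K * exp(-rT).
S_0 * exp(-qT) = 49.7700 * 0.99800280 = 49.67059921
K * exp(-rT) = 45.8400 * 0.99617553 = 45.66468639
C = P + S*exp(-qT) - K*exp(-rT)
C = 0.5072 + 49.67059921 - 45.66468639 = 4.5131

Answer: Call price = 4.5131


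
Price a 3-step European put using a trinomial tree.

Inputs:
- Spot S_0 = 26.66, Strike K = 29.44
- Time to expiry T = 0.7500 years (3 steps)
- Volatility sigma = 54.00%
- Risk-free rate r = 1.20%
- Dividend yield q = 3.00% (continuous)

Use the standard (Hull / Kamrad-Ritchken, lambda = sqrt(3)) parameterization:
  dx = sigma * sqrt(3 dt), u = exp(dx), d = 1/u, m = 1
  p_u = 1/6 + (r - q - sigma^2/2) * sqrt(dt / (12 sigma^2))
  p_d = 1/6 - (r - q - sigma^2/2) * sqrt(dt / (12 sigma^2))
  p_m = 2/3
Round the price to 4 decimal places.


Answer: Price = V(0,0) = 6.7270

Derivation:
dt = T/N = 0.250000; dx = sigma*sqrt(3*dt) = 0.467654
u = exp(dx) = 1.596245; d = 1/u = 0.626470
p_u = 0.122884, p_m = 0.666667, p_d = 0.210449
Discount per step: exp(-r*dt) = 0.997004
Stock lattice S(k, j) with j the centered position index:
  k=0: S(0,+0) = 26.6600
  k=1: S(1,-1) = 16.7017; S(1,+0) = 26.6600; S(1,+1) = 42.5559
  k=2: S(2,-2) = 10.4631; S(2,-1) = 16.7017; S(2,+0) = 26.6600; S(2,+1) = 42.5559; S(2,+2) = 67.9296
  k=3: S(3,-3) = 6.5548; S(3,-2) = 10.4631; S(3,-1) = 16.7017; S(3,+0) = 26.6600; S(3,+1) = 42.5559; S(3,+2) = 67.9296; S(3,+3) = 108.4322
Terminal payoffs V(N, j) = max(K - S_T, 0):
  V(3,-3) = 22.885164; V(3,-2) = 18.976878; V(3,-1) = 12.738299; V(3,+0) = 2.780000; V(3,+1) = 0.000000; V(3,+2) = 0.000000; V(3,+3) = 0.000000
Backward induction: V(k, j) = exp(-r*dt) * [p_u * V(k+1, j+1) + p_m * V(k+1, j) + p_d * V(k+1, j-1)]
  V(2,-2) = exp(-r*dt) * [p_u*12.738299 + p_m*18.976878 + p_d*22.885164] = 18.975737
  V(2,-1) = exp(-r*dt) * [p_u*2.780000 + p_m*12.738299 + p_d*18.976878] = 12.789059
  V(2,+0) = exp(-r*dt) * [p_u*0.000000 + p_m*2.780000 + p_d*12.738299] = 4.520514
  V(2,+1) = exp(-r*dt) * [p_u*0.000000 + p_m*0.000000 + p_d*2.780000] = 0.583296
  V(2,+2) = exp(-r*dt) * [p_u*0.000000 + p_m*0.000000 + p_d*0.000000] = 0.000000
  V(1,-1) = exp(-r*dt) * [p_u*4.520514 + p_m*12.789059 + p_d*18.975737] = 13.035799
  V(1,+0) = exp(-r*dt) * [p_u*0.583296 + p_m*4.520514 + p_d*12.789059] = 5.759495
  V(1,+1) = exp(-r*dt) * [p_u*0.000000 + p_m*0.583296 + p_d*4.520514] = 1.336187
  V(0,+0) = exp(-r*dt) * [p_u*1.336187 + p_m*5.759495 + p_d*13.035799] = 6.727020


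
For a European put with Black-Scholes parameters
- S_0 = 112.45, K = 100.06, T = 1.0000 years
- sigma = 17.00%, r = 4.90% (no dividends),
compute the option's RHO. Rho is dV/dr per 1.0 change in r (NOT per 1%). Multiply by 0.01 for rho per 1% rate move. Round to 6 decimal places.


Answer: Rho = -17.792731

Derivation:
d1 = 1.0599333667; d2 = 0.8899333667
phi(d1) = 0.2274856990; exp(-qT) = 1.0000000000; exp(-rT) = 0.9521811297
N(-d2) = 0.1867508331
Rho = -K*T*exp(-rT)*N(-d2) = -100.0600 * 1.0000 * 0.9521811297 * 0.1867508331 = -17.792731


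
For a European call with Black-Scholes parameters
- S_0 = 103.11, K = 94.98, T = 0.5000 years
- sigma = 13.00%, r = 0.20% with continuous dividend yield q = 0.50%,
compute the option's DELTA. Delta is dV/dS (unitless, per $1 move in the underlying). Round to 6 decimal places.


Answer: Delta = 0.819970

Derivation:
d1 = 0.9231011025; d2 = 0.8311772209
phi(d1) = 0.2605406573; exp(-qT) = 0.9975031224; exp(-rT) = 0.9990004998
N(d1) = 0.8220227399
Delta = exp(-qT) * N(d1) = 0.9975031224 * 0.8220227399 = 0.819970


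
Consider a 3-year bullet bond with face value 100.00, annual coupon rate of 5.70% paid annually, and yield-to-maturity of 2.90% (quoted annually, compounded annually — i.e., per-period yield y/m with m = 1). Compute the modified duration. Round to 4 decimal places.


Answer: Modified duration = 2.7672

Derivation:
Coupon per period c = face * coupon_rate / m = 5.700000
Periods per year m = 1; per-period yield y/m = 0.029000
Number of cashflows N = 3
Cashflows (t years, CF_t, discount factor 1/(1+y/m)^(m*t), PV):
  t = 1.0000: CF_t = 5.700000, DF = 0.971817, PV = 5.539359
  t = 2.0000: CF_t = 5.700000, DF = 0.944429, PV = 5.383245
  t = 3.0000: CF_t = 105.700000, DF = 0.917812, PV = 97.012761
Price P = sum_t PV_t = 107.935364
First compute Macaulay numerator sum_t t * PV_t:
  t * PV_t at t = 1.0000: 5.539359
  t * PV_t at t = 2.0000: 10.766489
  t * PV_t at t = 3.0000: 291.038282
Macaulay duration D = 307.344129 / 107.935364 = 2.847483
Modified duration = D / (1 + y/m) = 2.847483 / (1 + 0.029000) = 2.767233


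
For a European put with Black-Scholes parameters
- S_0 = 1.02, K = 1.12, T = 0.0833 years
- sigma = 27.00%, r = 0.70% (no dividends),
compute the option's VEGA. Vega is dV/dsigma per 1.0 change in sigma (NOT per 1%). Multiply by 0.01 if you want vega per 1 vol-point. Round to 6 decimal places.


d1 = -1.1537339224; d2 = -1.2316606187
phi(d1) = 0.2050524426; exp(-qT) = 1.0000000000; exp(-rT) = 0.9994170700
Vega = S * exp(-qT) * phi(d1) * sqrt(T) = 1.0200 * 1.0000000000 * 0.2050524426 * 0.2886173938 = 0.060365

Answer: Vega = 0.060365


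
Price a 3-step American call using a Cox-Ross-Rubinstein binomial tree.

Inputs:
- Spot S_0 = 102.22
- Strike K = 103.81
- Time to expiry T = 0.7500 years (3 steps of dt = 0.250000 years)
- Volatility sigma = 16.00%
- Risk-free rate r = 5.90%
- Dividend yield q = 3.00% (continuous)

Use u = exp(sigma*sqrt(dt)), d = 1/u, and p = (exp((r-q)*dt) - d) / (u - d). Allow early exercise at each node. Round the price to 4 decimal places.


Answer: Price = V(0,0) = 6.2311

Derivation:
dt = T/N = 0.250000
u = exp(sigma*sqrt(dt)) = 1.083287; d = 1/u = 0.923116
p = (exp((r-q)*dt) - d) / (u - d) = 0.525439
Discount per step: exp(-r*dt) = 0.985358
Stock lattice S(k, i) with i counting down-moves:
  k=0: S(0,0) = 102.2200
  k=1: S(1,0) = 110.7336; S(1,1) = 94.3610
  k=2: S(2,0) = 119.9563; S(2,1) = 102.2200; S(2,2) = 87.1061
  k=3: S(3,0) = 129.9471; S(3,1) = 110.7336; S(3,2) = 94.3610; S(3,3) = 80.4091
Terminal payoffs V(N, i) = max(S_T - K, 0):
  V(3,0) = 26.137088; V(3,1) = 6.923604; V(3,2) = 0.000000; V(3,3) = 0.000000
Backward induction: V(k, i) = exp(-r*dt) * [p * V(k+1, i) + (1-p) * V(k+1, i+1)]; then take max(V_cont, immediate exercise) for American.
  V(2,0) = exp(-r*dt) * [p*26.137088 + (1-p)*6.923604] = 16.769935; exercise = 16.146281; V(2,0) = max -> 16.769935
  V(2,1) = exp(-r*dt) * [p*6.923604 + (1-p)*0.000000] = 3.584668; exercise = 0.000000; V(2,1) = max -> 3.584668
  V(2,2) = exp(-r*dt) * [p*0.000000 + (1-p)*0.000000] = 0.000000; exercise = 0.000000; V(2,2) = max -> 0.000000
  V(1,0) = exp(-r*dt) * [p*16.769935 + (1-p)*3.584668] = 10.358801; exercise = 6.923604; V(1,0) = max -> 10.358801
  V(1,1) = exp(-r*dt) * [p*3.584668 + (1-p)*0.000000] = 1.855948; exercise = 0.000000; V(1,1) = max -> 1.855948
  V(0,0) = exp(-r*dt) * [p*10.358801 + (1-p)*1.855948] = 6.231092; exercise = 0.000000; V(0,0) = max -> 6.231092


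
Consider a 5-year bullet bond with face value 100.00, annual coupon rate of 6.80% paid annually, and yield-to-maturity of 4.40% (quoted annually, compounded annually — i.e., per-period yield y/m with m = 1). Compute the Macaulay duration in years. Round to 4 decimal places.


Answer: Macaulay duration = 4.4352 years

Derivation:
Coupon per period c = face * coupon_rate / m = 6.800000
Periods per year m = 1; per-period yield y/m = 0.044000
Number of cashflows N = 5
Cashflows (t years, CF_t, discount factor 1/(1+y/m)^(m*t), PV):
  t = 1.0000: CF_t = 6.800000, DF = 0.957854, PV = 6.513410
  t = 2.0000: CF_t = 6.800000, DF = 0.917485, PV = 6.238898
  t = 3.0000: CF_t = 6.800000, DF = 0.878817, PV = 5.975956
  t = 4.0000: CF_t = 6.800000, DF = 0.841779, PV = 5.724096
  t = 5.0000: CF_t = 106.800000, DF = 0.806302, PV = 86.113008
Price P = sum_t PV_t = 110.565369
Macaulay numerator sum_t t * PV_t:
  t * PV_t at t = 1.0000: 6.513410
  t * PV_t at t = 2.0000: 12.477797
  t * PV_t at t = 3.0000: 17.927869
  t * PV_t at t = 4.0000: 22.896384
  t * PV_t at t = 5.0000: 430.565040
Macaulay duration D = (sum_t t * PV_t) / P = 490.380500 / 110.565369 = 4.435209


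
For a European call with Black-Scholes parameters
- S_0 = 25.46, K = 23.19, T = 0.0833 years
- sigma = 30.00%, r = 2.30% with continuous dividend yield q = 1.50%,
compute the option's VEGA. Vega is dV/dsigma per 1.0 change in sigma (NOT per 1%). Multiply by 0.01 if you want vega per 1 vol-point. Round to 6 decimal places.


Answer: Vega = 1.547012

Derivation:
d1 = 1.1295501006; d2 = 1.0429648825
phi(d1) = 0.2107926673; exp(-qT) = 0.9987512803; exp(-rT) = 0.9980859342
Vega = S * exp(-qT) * phi(d1) * sqrt(T) = 25.4600 * 0.9987512803 * 0.2107926673 * 0.2886173938 = 1.547012


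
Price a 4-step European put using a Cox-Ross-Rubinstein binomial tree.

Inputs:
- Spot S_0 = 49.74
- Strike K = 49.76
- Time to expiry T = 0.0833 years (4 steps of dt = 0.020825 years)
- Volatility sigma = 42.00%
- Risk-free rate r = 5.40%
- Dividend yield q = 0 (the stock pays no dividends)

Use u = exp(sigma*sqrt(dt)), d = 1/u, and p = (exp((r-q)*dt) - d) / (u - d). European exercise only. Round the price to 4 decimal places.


Answer: Price = V(0,0) = 2.1584

Derivation:
dt = T/N = 0.020825
u = exp(sigma*sqrt(dt)) = 1.062484; d = 1/u = 0.941191
p = (exp((r-q)*dt) - d) / (u - d) = 0.494129
Discount per step: exp(-r*dt) = 0.998876
Stock lattice S(k, i) with i counting down-moves:
  k=0: S(0,0) = 49.7400
  k=1: S(1,0) = 52.8480; S(1,1) = 46.8148
  k=2: S(2,0) = 56.1501; S(2,1) = 49.7400; S(2,2) = 44.0617
  k=3: S(3,0) = 59.6586; S(3,1) = 52.8480; S(3,2) = 46.8148; S(3,3) = 41.4704
  k=4: S(4,0) = 63.3863; S(4,1) = 56.1501; S(4,2) = 49.7400; S(4,3) = 44.0617; S(4,4) = 39.0316
Terminal payoffs V(N, i) = max(K - S_T, 0):
  V(4,0) = 0.000000; V(4,1) = 0.000000; V(4,2) = 0.020000; V(4,3) = 5.698335; V(4,4) = 10.728429
Backward induction: V(k, i) = exp(-r*dt) * [p * V(k+1, i) + (1-p) * V(k+1, i+1)].
  V(3,0) = exp(-r*dt) * [p*0.000000 + (1-p)*0.000000] = 0.000000
  V(3,1) = exp(-r*dt) * [p*0.000000 + (1-p)*0.020000] = 0.010106
  V(3,2) = exp(-r*dt) * [p*0.020000 + (1-p)*5.698335] = 2.889255
  V(3,3) = exp(-r*dt) * [p*5.698335 + (1-p)*10.728429] = 8.233651
  V(2,0) = exp(-r*dt) * [p*0.000000 + (1-p)*0.010106] = 0.005107
  V(2,1) = exp(-r*dt) * [p*0.010106 + (1-p)*2.889255] = 1.464937
  V(2,2) = exp(-r*dt) * [p*2.889255 + (1-p)*8.233651] = 5.586545
  V(1,0) = exp(-r*dt) * [p*0.005107 + (1-p)*1.464937] = 0.742757
  V(1,1) = exp(-r*dt) * [p*1.464937 + (1-p)*5.586545] = 3.545950
  V(0,0) = exp(-r*dt) * [p*0.742757 + (1-p)*3.545950] = 2.158383


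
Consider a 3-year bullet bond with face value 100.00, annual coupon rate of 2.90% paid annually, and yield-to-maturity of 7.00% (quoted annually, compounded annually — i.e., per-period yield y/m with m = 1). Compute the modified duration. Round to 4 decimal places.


Coupon per period c = face * coupon_rate / m = 2.900000
Periods per year m = 1; per-period yield y/m = 0.070000
Number of cashflows N = 3
Cashflows (t years, CF_t, discount factor 1/(1+y/m)^(m*t), PV):
  t = 1.0000: CF_t = 2.900000, DF = 0.934579, PV = 2.710280
  t = 2.0000: CF_t = 2.900000, DF = 0.873439, PV = 2.532972
  t = 3.0000: CF_t = 102.900000, DF = 0.816298, PV = 83.997052
Price P = sum_t PV_t = 89.240304
First compute Macaulay numerator sum_t t * PV_t:
  t * PV_t at t = 1.0000: 2.710280
  t * PV_t at t = 2.0000: 5.065945
  t * PV_t at t = 3.0000: 251.991155
Macaulay duration D = 259.767380 / 89.240304 = 2.910875
Modified duration = D / (1 + y/m) = 2.910875 / (1 + 0.070000) = 2.720444

Answer: Modified duration = 2.7204


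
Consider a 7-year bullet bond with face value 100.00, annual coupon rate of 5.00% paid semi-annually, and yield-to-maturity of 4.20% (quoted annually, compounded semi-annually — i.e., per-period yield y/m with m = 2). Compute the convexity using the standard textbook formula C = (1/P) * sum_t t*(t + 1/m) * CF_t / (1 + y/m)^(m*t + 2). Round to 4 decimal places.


Coupon per period c = face * coupon_rate / m = 2.500000
Periods per year m = 2; per-period yield y/m = 0.021000
Number of cashflows N = 14
Cashflows (t years, CF_t, discount factor 1/(1+y/m)^(m*t), PV):
  t = 0.5000: CF_t = 2.500000, DF = 0.979432, PV = 2.448580
  t = 1.0000: CF_t = 2.500000, DF = 0.959287, PV = 2.398217
  t = 1.5000: CF_t = 2.500000, DF = 0.939556, PV = 2.348891
  t = 2.0000: CF_t = 2.500000, DF = 0.920231, PV = 2.300578
  t = 2.5000: CF_t = 2.500000, DF = 0.901304, PV = 2.253260
  t = 3.0000: CF_t = 2.500000, DF = 0.882766, PV = 2.206915
  t = 3.5000: CF_t = 2.500000, DF = 0.864609, PV = 2.161523
  t = 4.0000: CF_t = 2.500000, DF = 0.846826, PV = 2.117064
  t = 4.5000: CF_t = 2.500000, DF = 0.829408, PV = 2.073520
  t = 5.0000: CF_t = 2.500000, DF = 0.812349, PV = 2.030872
  t = 5.5000: CF_t = 2.500000, DF = 0.795640, PV = 1.989101
  t = 6.0000: CF_t = 2.500000, DF = 0.779276, PV = 1.948189
  t = 6.5000: CF_t = 2.500000, DF = 0.763247, PV = 1.908119
  t = 7.0000: CF_t = 102.500000, DF = 0.747549, PV = 76.623763
Price P = sum_t PV_t = 104.808592
Convexity numerator sum_t t*(t + 1/m) * CF_t / (1+y/m)^(m*t + 2):
  t = 0.5000: term = 1.174445
  t = 1.0000: term = 3.450868
  t = 1.5000: term = 6.759780
  t = 2.0000: term = 11.034574
  t = 2.5000: term = 16.211421
  t = 3.0000: term = 22.229176
  t = 3.5000: term = 29.029287
  t = 4.0000: term = 36.555699
  t = 4.5000: term = 44.754774
  t = 5.0000: term = 53.575200
  t = 5.5000: term = 62.967913
  t = 6.0000: term = 72.886018
  t = 6.5000: term = 83.284709
  t = 7.0000: term = 3858.969050
Convexity = (1/P) * sum = 4302.882913 / 104.808592 = 41.054677

Answer: Convexity = 41.0547


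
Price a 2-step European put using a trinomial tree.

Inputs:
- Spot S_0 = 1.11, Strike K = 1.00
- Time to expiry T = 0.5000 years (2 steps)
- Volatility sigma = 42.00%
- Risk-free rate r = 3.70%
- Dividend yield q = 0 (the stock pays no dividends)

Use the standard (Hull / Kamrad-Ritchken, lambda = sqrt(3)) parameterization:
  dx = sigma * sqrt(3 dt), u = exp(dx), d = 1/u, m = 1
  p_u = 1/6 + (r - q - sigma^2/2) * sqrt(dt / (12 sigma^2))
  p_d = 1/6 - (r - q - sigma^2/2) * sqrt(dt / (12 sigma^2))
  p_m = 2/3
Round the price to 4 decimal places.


Answer: Price = V(0,0) = 0.0706

Derivation:
dt = T/N = 0.250000; dx = sigma*sqrt(3*dt) = 0.363731
u = exp(dx) = 1.438687; d = 1/u = 0.695078
p_u = 0.149071, p_m = 0.666667, p_d = 0.184262
Discount per step: exp(-r*dt) = 0.990793
Stock lattice S(k, j) with j the centered position index:
  k=0: S(0,+0) = 1.1100
  k=1: S(1,-1) = 0.7715; S(1,+0) = 1.1100; S(1,+1) = 1.5969
  k=2: S(2,-2) = 0.5363; S(2,-1) = 0.7715; S(2,+0) = 1.1100; S(2,+1) = 1.5969; S(2,+2) = 2.2975
Terminal payoffs V(N, j) = max(K - S_T, 0):
  V(2,-2) = 0.463721; V(2,-1) = 0.228463; V(2,+0) = 0.000000; V(2,+1) = 0.000000; V(2,+2) = 0.000000
Backward induction: V(k, j) = exp(-r*dt) * [p_u * V(k+1, j+1) + p_m * V(k+1, j) + p_d * V(k+1, j-1)]
  V(1,-1) = exp(-r*dt) * [p_u*0.000000 + p_m*0.228463 + p_d*0.463721] = 0.235566
  V(1,+0) = exp(-r*dt) * [p_u*0.000000 + p_m*0.000000 + p_d*0.228463] = 0.041709
  V(1,+1) = exp(-r*dt) * [p_u*0.000000 + p_m*0.000000 + p_d*0.000000] = 0.000000
  V(0,+0) = exp(-r*dt) * [p_u*0.000000 + p_m*0.041709 + p_d*0.235566] = 0.070556
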